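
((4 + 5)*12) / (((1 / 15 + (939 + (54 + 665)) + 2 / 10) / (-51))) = -41310 / 12437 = -3.32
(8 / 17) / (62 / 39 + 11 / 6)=208 / 1513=0.14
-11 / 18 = -0.61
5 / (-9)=-5 / 9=-0.56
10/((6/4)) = 20/3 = 6.67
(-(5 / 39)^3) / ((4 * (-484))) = 125 / 114841584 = 0.00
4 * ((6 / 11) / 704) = 3 / 968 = 0.00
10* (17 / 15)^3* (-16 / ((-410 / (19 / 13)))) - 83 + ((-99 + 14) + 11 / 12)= -1196273917 / 7195500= -166.25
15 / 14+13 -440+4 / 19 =-113241 / 266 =-425.72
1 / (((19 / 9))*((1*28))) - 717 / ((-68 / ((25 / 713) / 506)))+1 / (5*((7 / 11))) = 0.33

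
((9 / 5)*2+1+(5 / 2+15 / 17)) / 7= 1357 / 1190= 1.14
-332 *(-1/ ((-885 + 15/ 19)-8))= -1577/ 4238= -0.37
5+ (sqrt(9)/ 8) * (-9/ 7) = 253/ 56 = 4.52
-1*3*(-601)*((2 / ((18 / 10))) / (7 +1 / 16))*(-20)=-1923200 / 339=-5673.16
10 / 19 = 0.53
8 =8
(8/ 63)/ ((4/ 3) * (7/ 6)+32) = 4/ 1057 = 0.00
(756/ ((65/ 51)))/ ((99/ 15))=12852/ 143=89.87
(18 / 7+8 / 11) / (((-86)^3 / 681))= -86487 / 24488156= -0.00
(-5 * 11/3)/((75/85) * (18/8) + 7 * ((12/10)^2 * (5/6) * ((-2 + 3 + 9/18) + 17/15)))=-93500/122937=-0.76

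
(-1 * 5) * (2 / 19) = -10 / 19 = -0.53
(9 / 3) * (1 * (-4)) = -12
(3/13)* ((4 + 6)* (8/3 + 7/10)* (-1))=-101/13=-7.77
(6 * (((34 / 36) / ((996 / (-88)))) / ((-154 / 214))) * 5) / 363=18190 / 1898127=0.01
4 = 4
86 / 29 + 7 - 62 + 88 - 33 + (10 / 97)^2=812074 / 272861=2.98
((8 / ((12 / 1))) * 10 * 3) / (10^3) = 1 / 50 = 0.02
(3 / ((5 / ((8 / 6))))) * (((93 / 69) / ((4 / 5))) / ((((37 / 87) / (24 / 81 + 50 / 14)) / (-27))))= -1971507 / 5957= -330.96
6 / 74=3 / 37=0.08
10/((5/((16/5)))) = 32/5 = 6.40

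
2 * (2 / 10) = 2 / 5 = 0.40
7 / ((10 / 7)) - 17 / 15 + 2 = 173 / 30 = 5.77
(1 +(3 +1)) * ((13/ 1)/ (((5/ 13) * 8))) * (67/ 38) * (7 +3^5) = 1415375/ 152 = 9311.68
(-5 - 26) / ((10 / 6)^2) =-279 / 25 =-11.16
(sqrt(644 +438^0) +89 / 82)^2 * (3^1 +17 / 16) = 5785 * sqrt(645) / 656 +282418565 / 107584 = 2849.06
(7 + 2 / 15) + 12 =287 / 15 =19.13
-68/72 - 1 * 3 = -71/18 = -3.94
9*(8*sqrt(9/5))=216*sqrt(5)/5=96.60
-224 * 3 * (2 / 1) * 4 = -5376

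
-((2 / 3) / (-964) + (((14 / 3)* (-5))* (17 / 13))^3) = 812246657773 / 28591758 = 28408.42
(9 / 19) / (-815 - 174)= -9 / 18791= -0.00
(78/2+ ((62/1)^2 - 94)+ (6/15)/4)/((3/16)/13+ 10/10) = 3940664/1055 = 3735.23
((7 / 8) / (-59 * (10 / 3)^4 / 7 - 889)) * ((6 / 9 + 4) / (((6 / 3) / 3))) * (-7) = 194481 / 8752504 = 0.02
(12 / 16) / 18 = 1 / 24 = 0.04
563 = 563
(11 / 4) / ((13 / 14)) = 77 / 26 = 2.96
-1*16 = -16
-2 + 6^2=34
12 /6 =2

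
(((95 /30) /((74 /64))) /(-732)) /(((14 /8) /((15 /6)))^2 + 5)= -7600 /11151837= -0.00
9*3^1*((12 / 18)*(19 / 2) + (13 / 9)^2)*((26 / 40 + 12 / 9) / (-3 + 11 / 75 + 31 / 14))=-129115 / 183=-705.55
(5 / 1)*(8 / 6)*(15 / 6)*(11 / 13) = 550 / 39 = 14.10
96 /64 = 3 /2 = 1.50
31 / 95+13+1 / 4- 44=-11561 / 380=-30.42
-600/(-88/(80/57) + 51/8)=8000/751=10.65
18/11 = 1.64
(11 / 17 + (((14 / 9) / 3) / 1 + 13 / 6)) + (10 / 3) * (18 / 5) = 14075 / 918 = 15.33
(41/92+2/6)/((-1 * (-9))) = 215/2484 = 0.09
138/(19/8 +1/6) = 54.30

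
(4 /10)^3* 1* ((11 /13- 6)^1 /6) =-0.05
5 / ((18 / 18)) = 5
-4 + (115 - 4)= 107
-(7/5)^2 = -49/25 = -1.96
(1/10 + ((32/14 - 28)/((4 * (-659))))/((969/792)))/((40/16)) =1608799/37249975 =0.04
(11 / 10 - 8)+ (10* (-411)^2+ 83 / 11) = 185813171 / 110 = 1689210.65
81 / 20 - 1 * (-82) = 1721 / 20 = 86.05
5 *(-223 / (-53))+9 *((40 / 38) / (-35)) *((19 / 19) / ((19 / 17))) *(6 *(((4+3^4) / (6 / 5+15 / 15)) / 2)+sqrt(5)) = -10362245 / 1473241 - 612 *sqrt(5) / 2527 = -7.58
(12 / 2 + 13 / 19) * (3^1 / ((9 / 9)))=381 / 19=20.05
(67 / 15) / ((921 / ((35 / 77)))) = 67 / 30393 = 0.00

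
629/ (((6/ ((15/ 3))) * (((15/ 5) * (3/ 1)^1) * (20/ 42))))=4403/ 36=122.31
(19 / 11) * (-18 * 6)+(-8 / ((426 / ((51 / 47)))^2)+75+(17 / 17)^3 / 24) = -327797897245 / 2939790216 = -111.50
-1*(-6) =6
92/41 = 2.24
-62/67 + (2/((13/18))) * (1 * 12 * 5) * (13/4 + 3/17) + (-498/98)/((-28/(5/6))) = 23100301977/40630408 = 568.55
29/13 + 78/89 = 3595/1157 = 3.11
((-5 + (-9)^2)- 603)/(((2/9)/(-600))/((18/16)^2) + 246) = -28813725/13450034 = -2.14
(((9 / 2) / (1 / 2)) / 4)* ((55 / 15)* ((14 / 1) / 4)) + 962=7927 / 8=990.88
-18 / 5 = -3.60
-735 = -735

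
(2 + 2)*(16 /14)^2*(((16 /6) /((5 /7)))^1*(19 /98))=19456 /5145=3.78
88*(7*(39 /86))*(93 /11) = 101556 /43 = 2361.77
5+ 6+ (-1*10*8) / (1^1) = -69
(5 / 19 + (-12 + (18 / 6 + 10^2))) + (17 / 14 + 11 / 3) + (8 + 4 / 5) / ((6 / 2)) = 131773 / 1330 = 99.08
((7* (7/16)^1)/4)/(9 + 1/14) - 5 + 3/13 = -247509/52832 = -4.68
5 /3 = 1.67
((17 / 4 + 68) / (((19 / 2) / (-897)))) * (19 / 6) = -21602.75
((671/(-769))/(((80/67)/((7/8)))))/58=-314699/28545280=-0.01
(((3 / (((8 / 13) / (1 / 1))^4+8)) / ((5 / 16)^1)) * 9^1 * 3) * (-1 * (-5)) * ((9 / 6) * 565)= 1307094165 / 9691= 134877.12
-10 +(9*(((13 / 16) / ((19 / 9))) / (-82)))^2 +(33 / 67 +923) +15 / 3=38240727908379 / 41634147328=918.49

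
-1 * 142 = -142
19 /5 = 3.80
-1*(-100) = 100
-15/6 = -5/2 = -2.50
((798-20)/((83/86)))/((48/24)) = 33454/83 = 403.06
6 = 6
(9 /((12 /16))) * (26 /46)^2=2028 /529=3.83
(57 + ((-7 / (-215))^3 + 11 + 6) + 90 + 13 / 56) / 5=32.85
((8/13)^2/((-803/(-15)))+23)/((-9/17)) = -53077757/1221363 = -43.46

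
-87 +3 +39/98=-8193/98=-83.60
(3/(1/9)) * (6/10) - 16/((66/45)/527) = -315309/55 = -5732.89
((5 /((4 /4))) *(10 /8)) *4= 25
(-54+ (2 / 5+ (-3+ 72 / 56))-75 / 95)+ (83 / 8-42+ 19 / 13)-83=-11706521 / 69160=-169.27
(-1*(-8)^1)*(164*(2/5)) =524.80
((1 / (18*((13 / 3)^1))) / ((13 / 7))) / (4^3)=7 / 64896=0.00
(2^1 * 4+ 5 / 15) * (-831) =-6925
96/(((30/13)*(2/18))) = 374.40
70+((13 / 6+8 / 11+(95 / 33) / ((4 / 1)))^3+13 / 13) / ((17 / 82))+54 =258083319 / 724064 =356.44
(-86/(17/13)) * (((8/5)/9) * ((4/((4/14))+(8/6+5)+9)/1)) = -342.95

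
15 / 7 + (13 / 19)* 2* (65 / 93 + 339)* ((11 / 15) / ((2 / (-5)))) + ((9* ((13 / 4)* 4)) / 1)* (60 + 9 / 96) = 7339330573 / 1187424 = 6180.88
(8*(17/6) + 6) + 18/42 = 611/21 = 29.10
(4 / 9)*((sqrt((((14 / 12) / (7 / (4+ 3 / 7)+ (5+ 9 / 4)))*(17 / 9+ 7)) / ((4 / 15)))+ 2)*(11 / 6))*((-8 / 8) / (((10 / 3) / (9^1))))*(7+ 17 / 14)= -74.07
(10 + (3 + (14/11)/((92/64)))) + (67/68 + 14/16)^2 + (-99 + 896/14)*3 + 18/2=-368060123/4679488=-78.65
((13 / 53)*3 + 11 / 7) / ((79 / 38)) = 32528 / 29309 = 1.11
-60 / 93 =-20 / 31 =-0.65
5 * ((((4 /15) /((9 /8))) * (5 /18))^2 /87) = 1280 /5137263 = 0.00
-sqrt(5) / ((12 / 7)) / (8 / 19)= -133 * sqrt(5) / 96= -3.10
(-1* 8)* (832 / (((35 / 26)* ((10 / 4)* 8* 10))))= -21632 / 875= -24.72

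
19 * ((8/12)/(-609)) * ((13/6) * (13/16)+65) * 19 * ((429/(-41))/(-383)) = -11408683/15828624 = -0.72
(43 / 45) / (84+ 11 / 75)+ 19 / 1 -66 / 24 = 1231505 / 75732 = 16.26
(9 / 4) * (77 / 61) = 693 / 244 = 2.84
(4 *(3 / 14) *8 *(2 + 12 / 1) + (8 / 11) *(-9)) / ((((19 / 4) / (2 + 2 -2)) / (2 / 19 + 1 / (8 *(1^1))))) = 34440 / 3971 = 8.67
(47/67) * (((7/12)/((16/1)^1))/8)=329/102912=0.00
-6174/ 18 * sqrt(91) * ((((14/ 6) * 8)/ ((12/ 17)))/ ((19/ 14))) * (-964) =1101732464 * sqrt(91)/ 171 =61461157.13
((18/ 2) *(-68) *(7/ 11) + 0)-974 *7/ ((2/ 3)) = -116781/ 11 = -10616.45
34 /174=17 /87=0.20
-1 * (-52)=52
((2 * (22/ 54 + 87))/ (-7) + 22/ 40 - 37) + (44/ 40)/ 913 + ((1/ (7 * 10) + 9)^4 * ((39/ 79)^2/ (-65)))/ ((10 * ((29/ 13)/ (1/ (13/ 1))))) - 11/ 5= -63.71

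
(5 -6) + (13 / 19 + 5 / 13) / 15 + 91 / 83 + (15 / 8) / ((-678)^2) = 21065072141 / 125653089120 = 0.17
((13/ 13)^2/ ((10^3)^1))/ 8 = 1/ 8000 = 0.00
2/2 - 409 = -408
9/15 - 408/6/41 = -1.06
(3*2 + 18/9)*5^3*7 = 7000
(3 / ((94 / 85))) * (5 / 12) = 425 / 376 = 1.13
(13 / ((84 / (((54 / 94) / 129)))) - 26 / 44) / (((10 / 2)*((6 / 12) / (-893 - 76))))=356003817 / 1556170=228.77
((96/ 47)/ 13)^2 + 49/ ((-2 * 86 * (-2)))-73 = -9353373919/ 128422424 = -72.83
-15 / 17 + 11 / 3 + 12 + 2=856 / 51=16.78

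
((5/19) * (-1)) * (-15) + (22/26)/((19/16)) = 1151/247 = 4.66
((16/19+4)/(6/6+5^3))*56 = 368/171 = 2.15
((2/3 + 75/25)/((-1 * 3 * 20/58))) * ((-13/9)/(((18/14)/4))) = 58058/3645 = 15.93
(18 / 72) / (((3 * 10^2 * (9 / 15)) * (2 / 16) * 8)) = 1 / 720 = 0.00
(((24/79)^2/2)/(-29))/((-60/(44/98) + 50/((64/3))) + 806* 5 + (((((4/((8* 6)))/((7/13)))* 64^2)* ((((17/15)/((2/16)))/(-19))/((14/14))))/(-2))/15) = -9101030400/22355925691674523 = -0.00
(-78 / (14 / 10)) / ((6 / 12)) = -780 / 7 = -111.43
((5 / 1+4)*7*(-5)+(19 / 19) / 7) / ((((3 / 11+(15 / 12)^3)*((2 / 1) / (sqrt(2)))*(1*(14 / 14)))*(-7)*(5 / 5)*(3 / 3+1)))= 387904*sqrt(2) / 76783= 7.14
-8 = -8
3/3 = 1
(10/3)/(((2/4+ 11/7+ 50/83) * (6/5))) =29050/27963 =1.04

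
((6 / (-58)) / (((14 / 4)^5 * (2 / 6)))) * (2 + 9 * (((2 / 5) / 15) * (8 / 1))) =-576 / 248675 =-0.00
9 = 9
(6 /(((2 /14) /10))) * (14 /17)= 345.88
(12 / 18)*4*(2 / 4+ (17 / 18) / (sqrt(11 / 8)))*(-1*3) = -136*sqrt(22) / 99 - 4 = -10.44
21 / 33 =7 / 11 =0.64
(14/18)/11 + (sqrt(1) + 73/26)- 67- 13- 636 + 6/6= -1830427/2574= -711.12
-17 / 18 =-0.94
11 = 11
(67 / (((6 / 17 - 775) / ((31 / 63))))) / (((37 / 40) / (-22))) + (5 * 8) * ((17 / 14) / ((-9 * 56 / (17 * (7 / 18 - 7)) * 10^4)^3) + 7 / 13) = 8371381952766151938749435269 / 371225303247052800000000000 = 22.55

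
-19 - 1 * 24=-43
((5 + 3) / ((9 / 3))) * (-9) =-24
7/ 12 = 0.58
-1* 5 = -5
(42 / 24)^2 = 49 / 16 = 3.06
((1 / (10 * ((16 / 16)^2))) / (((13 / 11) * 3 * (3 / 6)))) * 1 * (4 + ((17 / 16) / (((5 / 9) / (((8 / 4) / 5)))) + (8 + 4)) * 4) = 30283 / 9750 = 3.11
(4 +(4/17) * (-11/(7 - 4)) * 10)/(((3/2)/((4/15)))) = -1888/2295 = -0.82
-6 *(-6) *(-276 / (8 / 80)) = -99360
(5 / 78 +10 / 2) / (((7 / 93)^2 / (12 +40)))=2277570 / 49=46481.02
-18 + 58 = 40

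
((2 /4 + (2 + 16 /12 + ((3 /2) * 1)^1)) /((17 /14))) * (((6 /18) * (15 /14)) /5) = 16 /51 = 0.31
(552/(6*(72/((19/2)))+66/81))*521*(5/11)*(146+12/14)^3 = 400694626876596480/44796829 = 8944709610.51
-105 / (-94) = 105 / 94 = 1.12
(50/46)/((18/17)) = 425/414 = 1.03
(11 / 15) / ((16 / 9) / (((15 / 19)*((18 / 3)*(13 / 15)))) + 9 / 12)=0.62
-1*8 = -8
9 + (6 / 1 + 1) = 16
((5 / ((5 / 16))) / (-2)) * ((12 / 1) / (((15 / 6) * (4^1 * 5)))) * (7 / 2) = -168 / 25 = -6.72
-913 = -913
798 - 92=706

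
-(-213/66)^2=-5041/484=-10.42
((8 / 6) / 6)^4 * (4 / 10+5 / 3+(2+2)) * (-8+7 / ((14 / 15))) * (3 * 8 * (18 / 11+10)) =-745472 / 360855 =-2.07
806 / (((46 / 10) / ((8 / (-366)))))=-16120 / 4209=-3.83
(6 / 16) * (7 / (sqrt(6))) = 7 * sqrt(6) / 16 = 1.07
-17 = -17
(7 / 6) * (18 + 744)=889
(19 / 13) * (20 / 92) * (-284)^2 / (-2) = -3831160 / 299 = -12813.24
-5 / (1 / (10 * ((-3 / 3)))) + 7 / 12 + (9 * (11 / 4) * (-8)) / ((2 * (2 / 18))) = -10085 / 12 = -840.42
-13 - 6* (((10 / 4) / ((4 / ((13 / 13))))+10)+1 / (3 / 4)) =-339 / 4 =-84.75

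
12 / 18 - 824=-2470 / 3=-823.33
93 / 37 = 2.51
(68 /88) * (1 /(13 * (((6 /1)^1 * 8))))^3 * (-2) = -17 /2672676864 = -0.00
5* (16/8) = 10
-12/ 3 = -4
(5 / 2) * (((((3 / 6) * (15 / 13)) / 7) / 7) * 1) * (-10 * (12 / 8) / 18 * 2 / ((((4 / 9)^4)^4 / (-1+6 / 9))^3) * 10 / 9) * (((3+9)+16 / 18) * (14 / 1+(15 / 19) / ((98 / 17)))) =1388049867725085994044883004107439774871962666413125 / 46986024094596922616838459114913792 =29541760437753285.27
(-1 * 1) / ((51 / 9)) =-3 / 17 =-0.18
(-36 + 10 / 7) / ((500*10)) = -121 / 17500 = -0.01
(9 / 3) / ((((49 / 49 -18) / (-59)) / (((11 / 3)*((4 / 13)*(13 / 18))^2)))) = 1.89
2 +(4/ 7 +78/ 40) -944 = -131527/ 140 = -939.48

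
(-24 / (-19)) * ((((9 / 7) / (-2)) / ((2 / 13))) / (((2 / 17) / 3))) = -17901 / 133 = -134.59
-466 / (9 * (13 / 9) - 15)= 233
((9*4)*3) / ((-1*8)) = -27 / 2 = -13.50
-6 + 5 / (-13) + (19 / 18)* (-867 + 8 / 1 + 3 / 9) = -320377 / 351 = -912.75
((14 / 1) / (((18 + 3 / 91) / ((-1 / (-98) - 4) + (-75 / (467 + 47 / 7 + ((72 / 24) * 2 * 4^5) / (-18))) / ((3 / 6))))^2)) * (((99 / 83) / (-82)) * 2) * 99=-448122043388448 / 137709608077069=-3.25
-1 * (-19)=19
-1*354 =-354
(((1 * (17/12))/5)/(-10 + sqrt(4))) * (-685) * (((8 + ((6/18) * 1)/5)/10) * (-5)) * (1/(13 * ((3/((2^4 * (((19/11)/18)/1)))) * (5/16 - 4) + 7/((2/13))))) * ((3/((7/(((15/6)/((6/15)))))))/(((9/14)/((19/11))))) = -46242295/32689683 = -1.41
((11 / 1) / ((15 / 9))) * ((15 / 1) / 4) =99 / 4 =24.75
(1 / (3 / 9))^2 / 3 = 3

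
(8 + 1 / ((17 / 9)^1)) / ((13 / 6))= 870 / 221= 3.94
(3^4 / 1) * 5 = 405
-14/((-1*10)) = 1.40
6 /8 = 3 /4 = 0.75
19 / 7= 2.71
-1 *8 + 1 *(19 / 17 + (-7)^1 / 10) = -1289 / 170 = -7.58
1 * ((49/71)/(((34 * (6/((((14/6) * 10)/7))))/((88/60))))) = 539/32589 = 0.02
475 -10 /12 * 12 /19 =9015 /19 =474.47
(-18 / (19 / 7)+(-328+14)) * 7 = -2244.42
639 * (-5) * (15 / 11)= -47925 / 11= -4356.82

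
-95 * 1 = -95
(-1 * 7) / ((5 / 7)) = -49 / 5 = -9.80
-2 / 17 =-0.12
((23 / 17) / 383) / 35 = 23 / 227885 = 0.00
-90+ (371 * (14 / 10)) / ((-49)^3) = -1080503 / 12005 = -90.00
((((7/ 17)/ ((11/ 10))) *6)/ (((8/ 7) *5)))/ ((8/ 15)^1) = 0.74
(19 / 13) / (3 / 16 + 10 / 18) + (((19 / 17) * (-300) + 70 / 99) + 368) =82826182 / 2341053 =35.38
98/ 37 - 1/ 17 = 1629/ 629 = 2.59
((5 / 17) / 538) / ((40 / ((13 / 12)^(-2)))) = 9 / 772837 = 0.00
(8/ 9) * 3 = 8/ 3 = 2.67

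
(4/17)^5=1024/1419857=0.00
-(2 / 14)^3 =-1 / 343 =-0.00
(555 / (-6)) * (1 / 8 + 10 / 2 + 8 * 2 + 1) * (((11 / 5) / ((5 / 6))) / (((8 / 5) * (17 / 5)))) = -1080585 / 1088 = -993.18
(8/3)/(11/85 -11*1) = -170/693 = -0.25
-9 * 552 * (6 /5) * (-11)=327888 /5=65577.60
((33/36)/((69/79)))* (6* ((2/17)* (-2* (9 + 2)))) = -19118/1173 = -16.30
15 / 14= 1.07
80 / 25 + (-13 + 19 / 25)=-226 / 25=-9.04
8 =8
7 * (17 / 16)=119 / 16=7.44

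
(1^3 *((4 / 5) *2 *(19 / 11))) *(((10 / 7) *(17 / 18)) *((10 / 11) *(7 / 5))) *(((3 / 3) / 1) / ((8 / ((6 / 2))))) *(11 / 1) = 646 / 33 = 19.58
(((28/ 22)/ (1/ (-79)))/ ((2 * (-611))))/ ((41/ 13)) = 553/ 21197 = 0.03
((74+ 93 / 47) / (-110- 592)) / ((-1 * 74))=3571 / 2441556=0.00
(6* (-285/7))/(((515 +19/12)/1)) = -20520/43393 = -0.47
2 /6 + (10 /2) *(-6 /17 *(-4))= 377 /51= 7.39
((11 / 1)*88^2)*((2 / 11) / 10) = 7744 / 5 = 1548.80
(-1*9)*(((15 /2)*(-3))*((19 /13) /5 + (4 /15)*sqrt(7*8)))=1539 /26 + 108*sqrt(14)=463.29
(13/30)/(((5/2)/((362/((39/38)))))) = 13756/225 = 61.14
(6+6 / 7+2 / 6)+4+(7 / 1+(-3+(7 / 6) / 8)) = 5153 / 336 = 15.34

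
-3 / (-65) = 3 / 65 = 0.05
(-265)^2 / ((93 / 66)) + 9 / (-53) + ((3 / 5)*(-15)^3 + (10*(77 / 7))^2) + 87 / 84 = 2756235935 / 46004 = 59912.96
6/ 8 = 3/ 4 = 0.75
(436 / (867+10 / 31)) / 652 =3379 / 4382581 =0.00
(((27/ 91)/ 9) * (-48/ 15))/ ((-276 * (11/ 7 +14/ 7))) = 4/ 37375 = 0.00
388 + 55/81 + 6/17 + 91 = 661004/1377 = 480.03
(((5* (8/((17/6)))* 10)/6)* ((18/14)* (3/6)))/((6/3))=900/119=7.56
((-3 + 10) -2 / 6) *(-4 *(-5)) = 400 / 3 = 133.33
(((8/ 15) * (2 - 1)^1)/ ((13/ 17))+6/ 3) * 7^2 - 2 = 25384/ 195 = 130.17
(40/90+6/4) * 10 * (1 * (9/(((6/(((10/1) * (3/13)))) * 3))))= 875/39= 22.44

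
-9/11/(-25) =9/275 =0.03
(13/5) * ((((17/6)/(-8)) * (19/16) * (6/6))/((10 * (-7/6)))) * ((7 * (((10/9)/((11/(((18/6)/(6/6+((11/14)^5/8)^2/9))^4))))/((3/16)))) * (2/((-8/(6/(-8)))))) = 227504386798098281845150460219725313593235007227609713999872/42407675460463773876021556933229439543647197434564888199255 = 5.36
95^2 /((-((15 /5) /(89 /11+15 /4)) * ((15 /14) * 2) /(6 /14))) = -940405 /132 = -7124.28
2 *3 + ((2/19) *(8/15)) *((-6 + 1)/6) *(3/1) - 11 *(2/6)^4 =8809/1539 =5.72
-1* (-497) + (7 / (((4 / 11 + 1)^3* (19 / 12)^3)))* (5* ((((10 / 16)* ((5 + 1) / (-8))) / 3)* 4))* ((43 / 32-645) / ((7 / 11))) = 369739137 / 137180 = 2695.28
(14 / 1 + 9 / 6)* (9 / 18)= 31 / 4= 7.75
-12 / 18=-2 / 3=-0.67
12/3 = 4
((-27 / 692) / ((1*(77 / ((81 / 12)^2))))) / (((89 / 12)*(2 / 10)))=-295245 / 18969104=-0.02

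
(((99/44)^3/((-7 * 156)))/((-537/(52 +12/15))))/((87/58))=891/1303120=0.00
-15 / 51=-5 / 17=-0.29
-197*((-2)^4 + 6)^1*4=-17336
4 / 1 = 4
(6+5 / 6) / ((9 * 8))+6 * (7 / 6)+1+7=6521 / 432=15.09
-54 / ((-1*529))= 54 / 529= 0.10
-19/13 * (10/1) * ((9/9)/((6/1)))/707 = -95/27573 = -0.00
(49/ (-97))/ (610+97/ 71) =-497/ 601497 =-0.00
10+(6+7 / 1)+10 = 33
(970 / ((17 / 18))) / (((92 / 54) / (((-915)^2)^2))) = 165219911094318750 / 391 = 422557317376774.30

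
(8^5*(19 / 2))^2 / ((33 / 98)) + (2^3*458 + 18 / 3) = 287779081317.52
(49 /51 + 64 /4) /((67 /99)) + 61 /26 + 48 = 75.41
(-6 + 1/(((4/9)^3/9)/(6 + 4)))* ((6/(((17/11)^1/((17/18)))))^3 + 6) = 16230403/288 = 56355.57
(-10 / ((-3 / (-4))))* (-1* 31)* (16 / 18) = 9920 / 27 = 367.41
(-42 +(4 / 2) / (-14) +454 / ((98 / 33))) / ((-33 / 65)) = -352690 / 1617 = -218.11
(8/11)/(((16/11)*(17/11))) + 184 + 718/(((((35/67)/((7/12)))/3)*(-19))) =93232/1615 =57.73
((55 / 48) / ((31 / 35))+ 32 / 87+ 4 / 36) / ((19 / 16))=229475 / 153729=1.49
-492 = -492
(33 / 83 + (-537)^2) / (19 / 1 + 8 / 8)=1196733 / 83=14418.47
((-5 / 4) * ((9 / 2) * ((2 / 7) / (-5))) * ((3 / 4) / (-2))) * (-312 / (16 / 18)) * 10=47385 / 112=423.08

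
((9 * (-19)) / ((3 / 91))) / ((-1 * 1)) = 5187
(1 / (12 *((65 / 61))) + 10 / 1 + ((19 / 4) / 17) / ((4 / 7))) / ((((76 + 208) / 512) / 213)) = 4483864 / 1105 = 4057.80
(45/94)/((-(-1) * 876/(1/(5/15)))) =45/27448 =0.00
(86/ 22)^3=79507/ 1331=59.73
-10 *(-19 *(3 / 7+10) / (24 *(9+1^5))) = 1387 / 168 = 8.26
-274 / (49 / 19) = -5206 / 49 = -106.24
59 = 59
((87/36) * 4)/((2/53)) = 1537/6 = 256.17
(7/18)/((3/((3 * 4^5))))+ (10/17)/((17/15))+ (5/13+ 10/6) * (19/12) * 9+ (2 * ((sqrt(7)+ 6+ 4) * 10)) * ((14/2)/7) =20 * sqrt(7)+ 21233618/33813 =680.89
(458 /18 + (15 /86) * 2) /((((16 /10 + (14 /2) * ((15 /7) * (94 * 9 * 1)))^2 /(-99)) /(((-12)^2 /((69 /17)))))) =-0.00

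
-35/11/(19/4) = -140/209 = -0.67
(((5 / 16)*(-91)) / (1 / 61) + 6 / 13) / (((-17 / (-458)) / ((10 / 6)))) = -413023255 / 5304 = -77870.15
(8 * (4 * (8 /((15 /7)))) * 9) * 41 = 220416 /5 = 44083.20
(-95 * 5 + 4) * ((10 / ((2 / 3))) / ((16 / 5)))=-35325 / 16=-2207.81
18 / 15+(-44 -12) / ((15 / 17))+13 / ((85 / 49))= -13967 / 255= -54.77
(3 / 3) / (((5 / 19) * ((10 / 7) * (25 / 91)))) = 12103 / 1250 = 9.68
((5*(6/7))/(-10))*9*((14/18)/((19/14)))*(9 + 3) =-504/19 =-26.53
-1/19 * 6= -0.32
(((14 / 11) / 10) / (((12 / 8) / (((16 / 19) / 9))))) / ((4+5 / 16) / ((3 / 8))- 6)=448 / 310365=0.00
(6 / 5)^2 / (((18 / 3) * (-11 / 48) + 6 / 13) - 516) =-0.00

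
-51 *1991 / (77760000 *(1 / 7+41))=-236929 / 7464960000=-0.00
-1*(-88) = 88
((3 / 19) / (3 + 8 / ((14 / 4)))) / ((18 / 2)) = 7 / 2109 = 0.00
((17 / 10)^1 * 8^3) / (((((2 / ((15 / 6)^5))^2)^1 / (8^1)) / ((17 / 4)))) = 70556640.62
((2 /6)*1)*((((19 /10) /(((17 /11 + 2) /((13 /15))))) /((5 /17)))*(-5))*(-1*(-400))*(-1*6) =56848 /9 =6316.44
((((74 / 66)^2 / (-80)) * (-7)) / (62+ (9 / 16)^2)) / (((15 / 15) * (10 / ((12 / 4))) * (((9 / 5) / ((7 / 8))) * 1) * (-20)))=-9583 / 744549300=-0.00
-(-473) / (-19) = -473 / 19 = -24.89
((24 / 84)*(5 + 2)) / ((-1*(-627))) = 2 / 627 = 0.00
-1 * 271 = -271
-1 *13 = -13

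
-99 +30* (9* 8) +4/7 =14431/7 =2061.57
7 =7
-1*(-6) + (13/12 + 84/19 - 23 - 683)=-158345/228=-694.50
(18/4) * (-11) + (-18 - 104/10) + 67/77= -59313/770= -77.03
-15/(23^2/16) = -240/529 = -0.45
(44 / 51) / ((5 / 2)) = 88 / 255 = 0.35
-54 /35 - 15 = -579 /35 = -16.54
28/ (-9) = -28/ 9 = -3.11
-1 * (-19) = 19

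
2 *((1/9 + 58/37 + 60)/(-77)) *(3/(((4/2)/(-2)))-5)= 328624/25641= 12.82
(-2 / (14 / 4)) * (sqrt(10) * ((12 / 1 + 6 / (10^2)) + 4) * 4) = -6424 * sqrt(10) / 175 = -116.08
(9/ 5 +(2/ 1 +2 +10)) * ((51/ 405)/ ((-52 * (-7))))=1343/ 245700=0.01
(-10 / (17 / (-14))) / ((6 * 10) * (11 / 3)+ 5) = 28 / 765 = 0.04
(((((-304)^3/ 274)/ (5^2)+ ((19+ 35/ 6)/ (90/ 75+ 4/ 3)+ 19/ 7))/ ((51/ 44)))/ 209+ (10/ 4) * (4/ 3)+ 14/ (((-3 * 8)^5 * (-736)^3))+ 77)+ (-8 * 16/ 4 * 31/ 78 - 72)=-64557796062188210245095563/ 3036111713430695785267200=-21.26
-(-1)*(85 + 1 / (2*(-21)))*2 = 3569 / 21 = 169.95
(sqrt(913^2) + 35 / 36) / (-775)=-32903 / 27900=-1.18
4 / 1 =4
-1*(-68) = 68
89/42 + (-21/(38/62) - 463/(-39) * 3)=3.47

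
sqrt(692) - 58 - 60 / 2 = -88+2 * sqrt(173) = -61.69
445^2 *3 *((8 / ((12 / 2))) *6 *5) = 23763000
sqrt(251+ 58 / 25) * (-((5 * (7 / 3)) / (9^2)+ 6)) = -1493 * sqrt(6333) / 1215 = -97.79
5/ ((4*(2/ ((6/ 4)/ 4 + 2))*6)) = 95/ 384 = 0.25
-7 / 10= -0.70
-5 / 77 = -0.06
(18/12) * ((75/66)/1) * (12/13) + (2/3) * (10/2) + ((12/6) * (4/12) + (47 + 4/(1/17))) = 17242/143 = 120.57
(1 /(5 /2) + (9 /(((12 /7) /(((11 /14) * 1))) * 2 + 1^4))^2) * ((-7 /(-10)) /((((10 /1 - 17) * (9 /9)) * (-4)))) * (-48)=-335802 /87025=-3.86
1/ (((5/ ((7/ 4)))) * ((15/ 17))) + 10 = 3119/ 300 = 10.40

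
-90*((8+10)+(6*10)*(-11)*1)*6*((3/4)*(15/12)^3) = 16250625/32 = 507832.03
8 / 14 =4 / 7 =0.57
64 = 64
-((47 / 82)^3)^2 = -10779215329 / 304006671424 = -0.04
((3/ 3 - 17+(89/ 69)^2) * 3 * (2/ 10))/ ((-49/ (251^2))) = 860026651/ 77763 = 11059.59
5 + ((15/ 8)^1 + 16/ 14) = 449/ 56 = 8.02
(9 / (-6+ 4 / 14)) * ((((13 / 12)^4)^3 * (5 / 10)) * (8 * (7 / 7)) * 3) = -163086595857367 / 3302259425280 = -49.39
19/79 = 0.24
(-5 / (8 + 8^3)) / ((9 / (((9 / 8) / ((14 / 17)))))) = -17 / 11648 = -0.00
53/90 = 0.59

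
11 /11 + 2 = 3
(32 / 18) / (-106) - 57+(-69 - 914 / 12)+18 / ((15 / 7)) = -924347 / 4770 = -193.78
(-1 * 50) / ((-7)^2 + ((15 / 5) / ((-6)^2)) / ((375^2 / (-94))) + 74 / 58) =-1223437500 / 1230186137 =-0.99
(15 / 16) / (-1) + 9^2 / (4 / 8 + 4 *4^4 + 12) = -9501 / 11056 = -0.86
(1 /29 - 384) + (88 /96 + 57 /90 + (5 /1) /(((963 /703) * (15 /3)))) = -213186623 /558540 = -381.69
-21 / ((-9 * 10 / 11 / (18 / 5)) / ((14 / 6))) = 539 / 25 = 21.56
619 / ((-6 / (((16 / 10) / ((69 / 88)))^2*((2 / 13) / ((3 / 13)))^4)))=-2454290432 / 28923075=-84.86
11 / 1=11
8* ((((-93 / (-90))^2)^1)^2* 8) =3694084 / 50625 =72.97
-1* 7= -7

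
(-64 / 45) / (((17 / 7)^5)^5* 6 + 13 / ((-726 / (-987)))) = -0.00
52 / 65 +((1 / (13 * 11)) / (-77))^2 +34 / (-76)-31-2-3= -821172885343 / 23036002990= -35.65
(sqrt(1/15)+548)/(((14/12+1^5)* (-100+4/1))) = -137/52- sqrt(15)/3120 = -2.64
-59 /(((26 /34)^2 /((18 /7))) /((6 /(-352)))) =4.42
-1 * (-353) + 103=456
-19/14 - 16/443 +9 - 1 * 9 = -8641/6202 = -1.39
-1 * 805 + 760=-45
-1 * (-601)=601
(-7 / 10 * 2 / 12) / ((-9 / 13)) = 91 / 540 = 0.17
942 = 942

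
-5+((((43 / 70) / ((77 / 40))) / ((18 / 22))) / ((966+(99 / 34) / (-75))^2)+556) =551.00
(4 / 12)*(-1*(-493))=164.33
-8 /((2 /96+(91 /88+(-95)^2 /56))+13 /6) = -9856 /202519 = -0.05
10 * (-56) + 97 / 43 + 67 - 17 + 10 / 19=-414397 / 817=-507.22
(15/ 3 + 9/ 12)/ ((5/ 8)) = 46/ 5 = 9.20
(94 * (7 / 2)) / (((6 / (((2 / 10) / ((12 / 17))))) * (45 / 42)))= 39151 / 2700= 14.50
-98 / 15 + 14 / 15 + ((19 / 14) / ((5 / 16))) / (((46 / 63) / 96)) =13004 / 23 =565.39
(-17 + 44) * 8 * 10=2160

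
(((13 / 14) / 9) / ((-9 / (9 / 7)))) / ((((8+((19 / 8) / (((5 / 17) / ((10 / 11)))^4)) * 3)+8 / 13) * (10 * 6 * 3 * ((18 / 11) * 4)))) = -27217619 / 1433617057918080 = -0.00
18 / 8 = 9 / 4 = 2.25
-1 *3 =-3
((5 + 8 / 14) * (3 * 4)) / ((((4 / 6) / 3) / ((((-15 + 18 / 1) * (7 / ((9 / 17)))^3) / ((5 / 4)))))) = 25036648 / 15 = 1669109.87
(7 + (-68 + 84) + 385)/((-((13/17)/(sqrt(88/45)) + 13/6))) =-15564384/77389 + 374544 * sqrt(110)/77389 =-150.36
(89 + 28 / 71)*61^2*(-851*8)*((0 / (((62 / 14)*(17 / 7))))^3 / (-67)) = 0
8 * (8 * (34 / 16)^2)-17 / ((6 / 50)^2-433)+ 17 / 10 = 393393481 / 1353080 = 290.74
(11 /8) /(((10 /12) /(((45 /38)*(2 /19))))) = 297 /1444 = 0.21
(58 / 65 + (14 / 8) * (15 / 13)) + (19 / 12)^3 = 772859 / 112320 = 6.88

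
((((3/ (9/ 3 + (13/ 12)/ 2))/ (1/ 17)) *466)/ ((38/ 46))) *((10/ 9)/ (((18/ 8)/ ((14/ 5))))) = 11231.96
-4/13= -0.31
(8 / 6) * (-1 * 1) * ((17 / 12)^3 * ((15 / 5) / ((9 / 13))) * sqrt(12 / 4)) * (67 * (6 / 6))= -4279223 * sqrt(3) / 3888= -1906.34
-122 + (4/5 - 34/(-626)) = -189593/1565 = -121.15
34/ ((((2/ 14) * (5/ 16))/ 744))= 2833152/ 5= 566630.40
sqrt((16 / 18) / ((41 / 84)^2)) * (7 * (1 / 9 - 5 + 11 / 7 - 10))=-46984 * sqrt(2) / 369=-180.07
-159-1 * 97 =-256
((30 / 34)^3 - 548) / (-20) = 2688949 / 98260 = 27.37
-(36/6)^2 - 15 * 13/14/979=-493611/13706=-36.01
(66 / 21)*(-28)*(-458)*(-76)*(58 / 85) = -177660032 / 85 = -2090118.02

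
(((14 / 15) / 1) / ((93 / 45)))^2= 196 / 961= 0.20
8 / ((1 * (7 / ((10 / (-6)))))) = -40 / 21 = -1.90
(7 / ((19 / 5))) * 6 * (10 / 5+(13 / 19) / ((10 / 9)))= 10437 / 361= 28.91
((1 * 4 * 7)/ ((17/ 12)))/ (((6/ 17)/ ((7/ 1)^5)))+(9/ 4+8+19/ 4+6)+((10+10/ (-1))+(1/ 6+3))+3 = 941219.17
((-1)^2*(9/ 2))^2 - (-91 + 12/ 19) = 8407/ 76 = 110.62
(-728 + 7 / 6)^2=528286.69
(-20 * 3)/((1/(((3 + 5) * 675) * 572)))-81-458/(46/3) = -4262546550/23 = -185328110.87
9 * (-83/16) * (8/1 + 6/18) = -6225/16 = -389.06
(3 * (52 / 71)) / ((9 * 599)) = 52 / 127587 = 0.00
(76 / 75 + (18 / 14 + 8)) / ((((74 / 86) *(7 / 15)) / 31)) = 7207531 / 9065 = 795.09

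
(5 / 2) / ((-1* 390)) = -1 / 156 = -0.01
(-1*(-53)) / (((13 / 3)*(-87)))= -53 / 377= -0.14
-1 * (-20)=20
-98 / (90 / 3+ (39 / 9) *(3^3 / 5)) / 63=-0.03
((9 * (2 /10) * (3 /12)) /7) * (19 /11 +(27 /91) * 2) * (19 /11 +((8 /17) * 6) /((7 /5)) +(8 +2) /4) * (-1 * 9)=-3075900561 /366886520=-8.38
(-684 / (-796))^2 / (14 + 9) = 29241 / 910823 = 0.03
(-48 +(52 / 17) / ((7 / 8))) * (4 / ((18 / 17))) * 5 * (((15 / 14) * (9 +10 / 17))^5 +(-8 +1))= -144599151897518565595 / 1503402805737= -96181243.87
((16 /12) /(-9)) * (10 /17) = -40 /459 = -0.09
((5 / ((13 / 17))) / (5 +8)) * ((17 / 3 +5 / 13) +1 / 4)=83555 / 26364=3.17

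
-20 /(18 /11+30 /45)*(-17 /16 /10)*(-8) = -561 /76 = -7.38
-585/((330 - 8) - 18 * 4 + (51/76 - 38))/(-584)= 11115/2359798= 0.00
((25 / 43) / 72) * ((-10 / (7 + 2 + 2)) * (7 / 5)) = -175 / 17028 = -0.01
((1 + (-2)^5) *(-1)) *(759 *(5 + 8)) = 305877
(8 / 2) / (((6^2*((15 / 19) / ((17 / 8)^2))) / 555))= 203167 / 576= 352.72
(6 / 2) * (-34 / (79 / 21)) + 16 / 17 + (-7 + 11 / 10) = -430737 / 13430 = -32.07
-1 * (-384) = 384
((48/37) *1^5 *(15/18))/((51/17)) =40/111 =0.36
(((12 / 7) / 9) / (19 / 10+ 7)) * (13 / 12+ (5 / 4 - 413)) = -7040 / 801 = -8.79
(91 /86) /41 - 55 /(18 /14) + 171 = 4069823 /31734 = 128.25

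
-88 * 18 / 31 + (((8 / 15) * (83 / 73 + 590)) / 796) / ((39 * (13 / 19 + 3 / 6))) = -605656799132 / 11855121525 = -51.09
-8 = -8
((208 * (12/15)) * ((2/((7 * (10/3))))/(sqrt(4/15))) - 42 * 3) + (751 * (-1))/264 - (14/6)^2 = -106.67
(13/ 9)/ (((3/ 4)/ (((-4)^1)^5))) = -53248/ 27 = -1972.15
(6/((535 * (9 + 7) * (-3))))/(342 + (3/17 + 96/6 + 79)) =-17/31808960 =-0.00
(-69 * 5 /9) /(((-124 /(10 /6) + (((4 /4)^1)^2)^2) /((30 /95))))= 1150 /6973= 0.16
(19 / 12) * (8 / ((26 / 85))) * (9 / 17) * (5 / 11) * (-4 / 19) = -300 / 143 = -2.10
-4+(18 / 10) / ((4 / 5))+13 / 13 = -3 / 4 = -0.75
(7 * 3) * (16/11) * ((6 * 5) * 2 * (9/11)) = 181440/121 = 1499.50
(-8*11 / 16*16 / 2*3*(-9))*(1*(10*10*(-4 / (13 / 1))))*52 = -1900800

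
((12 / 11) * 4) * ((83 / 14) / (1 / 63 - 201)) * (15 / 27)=-4980 / 69641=-0.07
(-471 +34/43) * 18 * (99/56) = -18015129/1204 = -14962.73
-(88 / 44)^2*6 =-24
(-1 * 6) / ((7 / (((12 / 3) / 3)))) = -1.14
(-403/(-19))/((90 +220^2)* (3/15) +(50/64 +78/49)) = 631904/288993515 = 0.00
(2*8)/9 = 16/9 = 1.78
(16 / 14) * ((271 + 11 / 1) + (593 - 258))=4936 / 7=705.14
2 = 2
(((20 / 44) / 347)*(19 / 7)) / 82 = 95 / 2190958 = 0.00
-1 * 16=-16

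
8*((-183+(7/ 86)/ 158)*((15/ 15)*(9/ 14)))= -22379373/ 23779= -941.14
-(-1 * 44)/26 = 22/13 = 1.69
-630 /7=-90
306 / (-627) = -102 / 209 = -0.49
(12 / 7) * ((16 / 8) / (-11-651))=-12 / 2317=-0.01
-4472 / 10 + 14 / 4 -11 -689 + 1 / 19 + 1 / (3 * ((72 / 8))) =-5866721 / 5130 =-1143.61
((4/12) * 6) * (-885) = -1770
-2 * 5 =-10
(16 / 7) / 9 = 16 / 63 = 0.25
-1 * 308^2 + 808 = -94056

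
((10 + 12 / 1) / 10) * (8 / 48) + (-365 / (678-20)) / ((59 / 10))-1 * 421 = -245002159 / 582330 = -420.73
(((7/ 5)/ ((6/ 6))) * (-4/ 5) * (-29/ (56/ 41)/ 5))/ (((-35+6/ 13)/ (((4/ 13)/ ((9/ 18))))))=-4756/ 56125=-0.08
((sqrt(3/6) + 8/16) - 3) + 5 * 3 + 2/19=sqrt(2)/2 + 479/38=13.31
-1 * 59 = -59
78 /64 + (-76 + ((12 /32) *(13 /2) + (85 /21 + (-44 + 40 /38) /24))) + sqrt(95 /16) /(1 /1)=-894853 /12768 + sqrt(95) /4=-67.65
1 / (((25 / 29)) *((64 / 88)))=319 / 200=1.60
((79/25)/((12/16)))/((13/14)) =4424/975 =4.54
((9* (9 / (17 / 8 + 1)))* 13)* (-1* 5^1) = -8424 / 5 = -1684.80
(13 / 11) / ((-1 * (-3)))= 13 / 33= 0.39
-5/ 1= -5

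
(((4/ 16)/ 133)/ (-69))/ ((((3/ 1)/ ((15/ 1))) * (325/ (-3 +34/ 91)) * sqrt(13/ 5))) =239 * sqrt(65)/ 2822661660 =0.00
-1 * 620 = -620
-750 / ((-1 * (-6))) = -125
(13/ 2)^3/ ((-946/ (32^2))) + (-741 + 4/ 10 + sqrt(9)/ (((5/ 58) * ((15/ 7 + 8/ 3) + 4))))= -452365073/ 437525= -1033.92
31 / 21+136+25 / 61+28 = 212500 / 1281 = 165.89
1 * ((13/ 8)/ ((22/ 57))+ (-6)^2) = 7077/ 176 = 40.21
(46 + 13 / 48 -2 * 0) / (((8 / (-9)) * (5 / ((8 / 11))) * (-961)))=6663 / 845680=0.01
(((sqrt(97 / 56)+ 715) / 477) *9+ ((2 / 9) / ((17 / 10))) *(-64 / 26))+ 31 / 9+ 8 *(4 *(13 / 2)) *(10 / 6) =sqrt(1358) / 1484+ 38295878 / 105417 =363.30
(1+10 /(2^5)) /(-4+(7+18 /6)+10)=21 /256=0.08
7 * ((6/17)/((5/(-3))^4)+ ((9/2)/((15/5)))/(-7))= -25071/21250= -1.18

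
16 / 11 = 1.45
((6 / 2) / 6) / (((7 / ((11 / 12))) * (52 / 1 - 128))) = -11 / 12768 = -0.00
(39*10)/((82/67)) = 13065/41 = 318.66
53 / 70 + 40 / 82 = 3573 / 2870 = 1.24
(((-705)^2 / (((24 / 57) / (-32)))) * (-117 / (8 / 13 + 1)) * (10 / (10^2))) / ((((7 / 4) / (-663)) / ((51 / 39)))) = -6641694179640 / 49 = -135544779176.33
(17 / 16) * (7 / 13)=119 / 208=0.57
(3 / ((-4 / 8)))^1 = -6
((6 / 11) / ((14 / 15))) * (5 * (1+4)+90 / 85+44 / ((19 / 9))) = 681705 / 24871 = 27.41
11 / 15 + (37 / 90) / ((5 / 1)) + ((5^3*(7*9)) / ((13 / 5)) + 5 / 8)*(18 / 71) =638684107 / 830700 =768.85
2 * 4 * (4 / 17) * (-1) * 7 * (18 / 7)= -576 / 17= -33.88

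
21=21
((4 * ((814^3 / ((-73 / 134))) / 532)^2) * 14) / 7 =2611716485577423559808 / 94264681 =27706204040274.89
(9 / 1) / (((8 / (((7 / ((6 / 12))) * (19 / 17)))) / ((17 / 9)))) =133 / 4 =33.25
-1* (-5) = 5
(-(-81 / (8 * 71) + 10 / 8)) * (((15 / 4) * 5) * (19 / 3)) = -298775 / 2272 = -131.50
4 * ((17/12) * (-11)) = -187/3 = -62.33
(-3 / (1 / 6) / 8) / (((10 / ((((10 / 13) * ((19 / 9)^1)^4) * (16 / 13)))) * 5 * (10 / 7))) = -1824494 / 3080025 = -0.59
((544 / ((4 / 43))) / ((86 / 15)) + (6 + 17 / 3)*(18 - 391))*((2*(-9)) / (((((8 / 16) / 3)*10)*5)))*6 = 215892 / 5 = 43178.40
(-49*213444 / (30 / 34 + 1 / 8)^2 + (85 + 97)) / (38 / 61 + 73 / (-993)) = -11717346215245314 / 624651089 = -18758225.87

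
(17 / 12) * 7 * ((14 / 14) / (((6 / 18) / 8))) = 238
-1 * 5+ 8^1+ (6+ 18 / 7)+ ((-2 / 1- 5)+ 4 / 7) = 36 / 7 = 5.14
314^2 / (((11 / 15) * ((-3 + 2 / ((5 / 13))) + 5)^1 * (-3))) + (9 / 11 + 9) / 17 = -10474853 / 1683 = -6223.92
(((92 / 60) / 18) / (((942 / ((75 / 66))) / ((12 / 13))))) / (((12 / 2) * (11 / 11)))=115 / 7274124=0.00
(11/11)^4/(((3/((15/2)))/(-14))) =-35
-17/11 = -1.55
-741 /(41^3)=-741 /68921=-0.01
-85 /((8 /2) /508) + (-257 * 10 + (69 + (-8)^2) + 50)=-13182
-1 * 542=-542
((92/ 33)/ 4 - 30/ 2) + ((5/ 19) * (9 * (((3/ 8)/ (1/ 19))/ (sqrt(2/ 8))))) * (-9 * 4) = -40567/ 33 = -1229.30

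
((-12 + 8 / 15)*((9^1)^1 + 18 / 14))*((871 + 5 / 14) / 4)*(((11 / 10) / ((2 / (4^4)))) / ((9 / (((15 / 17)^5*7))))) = -14956169184000 / 9938999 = -1504796.33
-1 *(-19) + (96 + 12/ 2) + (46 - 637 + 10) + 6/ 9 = -1378/ 3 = -459.33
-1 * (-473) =473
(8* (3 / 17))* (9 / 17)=0.75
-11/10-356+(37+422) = 1019/10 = 101.90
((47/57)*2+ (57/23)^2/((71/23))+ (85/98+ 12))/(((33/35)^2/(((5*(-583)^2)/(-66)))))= -52867926007375/110580228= -478095.65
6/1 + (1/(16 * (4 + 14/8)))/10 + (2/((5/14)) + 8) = 18033/920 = 19.60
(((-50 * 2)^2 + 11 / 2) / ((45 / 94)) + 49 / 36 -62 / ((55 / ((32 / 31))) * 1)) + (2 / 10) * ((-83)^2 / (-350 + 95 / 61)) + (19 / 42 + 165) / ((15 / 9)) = 2061756752779 / 98198100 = 20995.89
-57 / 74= -0.77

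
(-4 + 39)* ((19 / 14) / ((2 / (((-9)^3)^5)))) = -19559657548991655 / 4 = -4889914387247913.75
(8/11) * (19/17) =0.81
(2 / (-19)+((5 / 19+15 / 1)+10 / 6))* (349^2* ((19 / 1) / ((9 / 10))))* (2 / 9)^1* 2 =4672286360 / 243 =19227515.88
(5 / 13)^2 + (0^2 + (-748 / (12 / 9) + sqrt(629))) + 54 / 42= -661967 / 1183 + sqrt(629)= -534.49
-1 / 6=-0.17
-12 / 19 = -0.63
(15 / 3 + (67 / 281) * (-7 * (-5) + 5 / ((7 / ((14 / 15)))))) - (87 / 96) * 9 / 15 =1748099 / 134880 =12.96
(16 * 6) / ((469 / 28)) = 384 / 67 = 5.73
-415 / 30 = -83 / 6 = -13.83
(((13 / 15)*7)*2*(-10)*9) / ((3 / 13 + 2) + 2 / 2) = -338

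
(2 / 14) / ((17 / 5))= 0.04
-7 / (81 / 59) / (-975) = 413 / 78975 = 0.01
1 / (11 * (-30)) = -1 / 330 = -0.00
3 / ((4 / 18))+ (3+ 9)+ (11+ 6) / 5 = 289 / 10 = 28.90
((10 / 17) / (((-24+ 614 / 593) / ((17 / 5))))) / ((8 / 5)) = -0.05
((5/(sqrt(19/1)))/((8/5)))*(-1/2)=-25*sqrt(19)/304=-0.36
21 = 21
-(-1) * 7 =7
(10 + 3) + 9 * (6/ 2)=40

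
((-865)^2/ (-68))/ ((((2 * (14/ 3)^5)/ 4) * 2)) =-181818675/ 36572032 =-4.97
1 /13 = 0.08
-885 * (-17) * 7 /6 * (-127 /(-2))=4458335 /4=1114583.75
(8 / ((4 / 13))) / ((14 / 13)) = 169 / 7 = 24.14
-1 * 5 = -5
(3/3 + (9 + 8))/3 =6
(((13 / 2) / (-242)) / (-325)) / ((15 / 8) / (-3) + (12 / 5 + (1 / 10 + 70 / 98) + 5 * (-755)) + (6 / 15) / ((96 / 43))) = -84 / 3834096145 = -0.00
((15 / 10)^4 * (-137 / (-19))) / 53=11097 / 16112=0.69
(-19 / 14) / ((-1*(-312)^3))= -19 / 425198592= -0.00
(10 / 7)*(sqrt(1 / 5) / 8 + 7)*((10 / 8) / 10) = sqrt(5) / 224 + 5 / 4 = 1.26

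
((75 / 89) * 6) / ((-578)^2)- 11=-11.00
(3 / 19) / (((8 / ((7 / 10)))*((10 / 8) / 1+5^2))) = 1 / 1900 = 0.00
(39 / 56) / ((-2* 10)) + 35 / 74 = 0.44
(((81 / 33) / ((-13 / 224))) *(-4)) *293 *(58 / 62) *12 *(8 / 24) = 822237696 / 4433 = 185481.10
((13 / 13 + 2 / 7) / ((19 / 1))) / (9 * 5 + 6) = 3 / 2261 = 0.00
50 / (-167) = -50 / 167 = -0.30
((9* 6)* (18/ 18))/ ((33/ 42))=756/ 11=68.73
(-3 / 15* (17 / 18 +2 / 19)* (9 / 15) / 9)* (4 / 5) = -718 / 64125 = -0.01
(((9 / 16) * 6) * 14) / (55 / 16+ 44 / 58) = 7308 / 649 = 11.26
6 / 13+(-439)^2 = 2505379 / 13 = 192721.46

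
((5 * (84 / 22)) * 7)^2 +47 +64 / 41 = 88837811 / 4961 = 17907.24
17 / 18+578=10421 / 18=578.94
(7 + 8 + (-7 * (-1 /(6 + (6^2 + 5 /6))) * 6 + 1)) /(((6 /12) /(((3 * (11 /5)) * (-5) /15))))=-96008 /1285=-74.71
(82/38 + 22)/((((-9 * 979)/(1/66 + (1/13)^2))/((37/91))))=-147815/6293425138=-0.00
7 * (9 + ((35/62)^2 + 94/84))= 842575/11532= 73.06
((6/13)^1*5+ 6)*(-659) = -71172/13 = -5474.77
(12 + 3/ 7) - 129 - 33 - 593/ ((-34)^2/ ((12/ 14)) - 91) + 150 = -0.04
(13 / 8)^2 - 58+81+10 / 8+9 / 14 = 12335 / 448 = 27.53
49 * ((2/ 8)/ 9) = 49/ 36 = 1.36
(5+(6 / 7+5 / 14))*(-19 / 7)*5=-8265 / 98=-84.34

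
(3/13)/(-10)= -0.02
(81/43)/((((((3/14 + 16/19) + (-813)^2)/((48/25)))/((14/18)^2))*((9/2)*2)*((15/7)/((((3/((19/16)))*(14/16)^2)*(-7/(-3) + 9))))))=32000528/8505197443125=0.00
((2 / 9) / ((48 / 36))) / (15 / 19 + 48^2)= 19 / 262746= 0.00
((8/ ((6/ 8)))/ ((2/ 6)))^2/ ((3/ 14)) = 14336/ 3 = 4778.67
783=783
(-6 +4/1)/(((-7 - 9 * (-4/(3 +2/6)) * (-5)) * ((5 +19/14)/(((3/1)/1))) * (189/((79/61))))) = 316/2980521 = 0.00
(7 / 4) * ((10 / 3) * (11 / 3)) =385 / 18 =21.39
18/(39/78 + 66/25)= 900/157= 5.73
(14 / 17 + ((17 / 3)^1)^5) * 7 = 168986797 / 4131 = 40907.00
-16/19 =-0.84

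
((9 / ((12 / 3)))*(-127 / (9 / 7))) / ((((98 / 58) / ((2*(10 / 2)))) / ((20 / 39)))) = -184150 / 273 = -674.54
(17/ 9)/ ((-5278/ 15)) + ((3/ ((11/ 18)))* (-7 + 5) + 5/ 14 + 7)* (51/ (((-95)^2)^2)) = -38089097737/ 7093290579375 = -0.01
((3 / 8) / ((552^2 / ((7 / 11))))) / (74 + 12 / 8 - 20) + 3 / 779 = 1488179789 / 386429269248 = 0.00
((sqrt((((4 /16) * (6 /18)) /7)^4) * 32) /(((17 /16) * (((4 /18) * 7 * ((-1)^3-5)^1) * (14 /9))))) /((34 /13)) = -0.00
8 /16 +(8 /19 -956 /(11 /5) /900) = 8243 /18810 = 0.44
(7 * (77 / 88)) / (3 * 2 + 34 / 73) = 3577 / 3776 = 0.95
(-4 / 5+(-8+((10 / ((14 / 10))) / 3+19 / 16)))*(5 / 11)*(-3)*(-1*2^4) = -799 / 7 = -114.14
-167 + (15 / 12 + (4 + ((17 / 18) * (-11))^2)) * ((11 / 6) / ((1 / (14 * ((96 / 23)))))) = 22277599 / 1863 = 11957.92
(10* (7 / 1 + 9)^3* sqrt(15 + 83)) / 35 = 8192* sqrt(2) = 11585.24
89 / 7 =12.71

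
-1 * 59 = -59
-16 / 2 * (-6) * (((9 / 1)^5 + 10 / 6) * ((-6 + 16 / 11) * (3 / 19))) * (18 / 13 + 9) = -21125229.30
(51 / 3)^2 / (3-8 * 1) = -289 / 5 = -57.80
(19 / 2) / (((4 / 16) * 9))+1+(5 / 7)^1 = 374 / 63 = 5.94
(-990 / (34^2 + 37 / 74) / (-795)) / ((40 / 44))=242 / 204315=0.00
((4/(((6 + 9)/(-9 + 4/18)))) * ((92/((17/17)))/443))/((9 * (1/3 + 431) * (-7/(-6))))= -29072/270856845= -0.00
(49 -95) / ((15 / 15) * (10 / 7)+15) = -2.80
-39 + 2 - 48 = -85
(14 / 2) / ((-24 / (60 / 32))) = -35 / 64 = -0.55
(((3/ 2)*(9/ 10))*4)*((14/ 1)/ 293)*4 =1.03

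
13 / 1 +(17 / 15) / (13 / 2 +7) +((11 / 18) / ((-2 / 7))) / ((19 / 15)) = 11.40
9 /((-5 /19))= -171 /5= -34.20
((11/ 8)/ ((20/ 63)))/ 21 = 33/ 160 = 0.21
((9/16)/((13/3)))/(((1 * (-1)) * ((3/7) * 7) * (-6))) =3/416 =0.01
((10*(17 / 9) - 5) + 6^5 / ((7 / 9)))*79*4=199310996 / 63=3163666.60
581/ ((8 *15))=581/ 120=4.84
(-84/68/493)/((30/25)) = -35/16762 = -0.00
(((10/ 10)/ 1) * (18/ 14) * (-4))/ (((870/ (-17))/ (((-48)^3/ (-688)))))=16.15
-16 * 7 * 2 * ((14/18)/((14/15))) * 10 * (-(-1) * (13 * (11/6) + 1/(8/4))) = -408800/9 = -45422.22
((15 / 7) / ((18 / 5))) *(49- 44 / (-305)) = 74945 / 2562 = 29.25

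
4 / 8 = 1 / 2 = 0.50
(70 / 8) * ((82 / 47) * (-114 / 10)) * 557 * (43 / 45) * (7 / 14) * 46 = -3003910469 / 1410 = -2130432.96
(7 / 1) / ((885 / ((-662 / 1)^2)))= 3067708 / 885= 3466.34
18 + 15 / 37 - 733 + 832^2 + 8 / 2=25585996 / 37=691513.41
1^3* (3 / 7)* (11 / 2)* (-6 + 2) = -66 / 7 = -9.43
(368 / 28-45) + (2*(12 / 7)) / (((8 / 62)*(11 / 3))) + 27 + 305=23669 / 77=307.39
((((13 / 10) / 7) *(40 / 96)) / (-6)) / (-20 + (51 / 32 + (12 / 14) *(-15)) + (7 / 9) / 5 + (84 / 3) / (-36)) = 130 / 321407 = 0.00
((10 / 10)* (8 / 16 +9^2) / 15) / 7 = 163 / 210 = 0.78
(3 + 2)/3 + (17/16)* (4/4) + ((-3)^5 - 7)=-11869/48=-247.27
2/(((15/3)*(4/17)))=17/10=1.70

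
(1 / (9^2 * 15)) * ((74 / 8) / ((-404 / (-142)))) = 2627 / 981720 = 0.00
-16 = -16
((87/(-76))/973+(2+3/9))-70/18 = -1.56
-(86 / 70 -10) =307 / 35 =8.77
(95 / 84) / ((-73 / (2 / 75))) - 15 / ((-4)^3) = 344317 / 1471680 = 0.23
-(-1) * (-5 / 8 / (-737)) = 5 / 5896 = 0.00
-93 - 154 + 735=488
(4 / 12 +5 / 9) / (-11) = -0.08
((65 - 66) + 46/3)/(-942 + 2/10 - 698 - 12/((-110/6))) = -2365/270459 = -0.01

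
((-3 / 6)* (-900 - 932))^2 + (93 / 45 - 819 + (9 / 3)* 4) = 838251.07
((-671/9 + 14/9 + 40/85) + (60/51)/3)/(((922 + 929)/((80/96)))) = -18395/566406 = -0.03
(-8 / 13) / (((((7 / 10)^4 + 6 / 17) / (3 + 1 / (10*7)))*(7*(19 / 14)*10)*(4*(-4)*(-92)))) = -89675 / 4009189639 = -0.00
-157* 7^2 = -7693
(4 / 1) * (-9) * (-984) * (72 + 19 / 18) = 2587920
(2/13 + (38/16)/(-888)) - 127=-11714743/92352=-126.85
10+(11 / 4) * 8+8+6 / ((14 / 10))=310 / 7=44.29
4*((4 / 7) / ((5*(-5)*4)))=-0.02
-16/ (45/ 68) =-1088/ 45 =-24.18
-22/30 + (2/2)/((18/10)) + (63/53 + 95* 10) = 2268161/2385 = 951.01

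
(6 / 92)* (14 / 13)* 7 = 147 / 299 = 0.49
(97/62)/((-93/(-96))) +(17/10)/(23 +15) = 606097/365180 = 1.66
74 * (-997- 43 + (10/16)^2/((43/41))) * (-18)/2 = 952731315/1376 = 692391.94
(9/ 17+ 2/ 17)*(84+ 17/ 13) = 12199/ 221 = 55.20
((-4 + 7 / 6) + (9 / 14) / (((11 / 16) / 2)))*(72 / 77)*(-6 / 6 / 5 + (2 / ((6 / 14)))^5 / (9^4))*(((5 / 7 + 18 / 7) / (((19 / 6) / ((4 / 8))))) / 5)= -814927076 / 63495684945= -0.01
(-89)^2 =7921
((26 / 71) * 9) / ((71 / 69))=16146 / 5041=3.20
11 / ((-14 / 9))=-7.07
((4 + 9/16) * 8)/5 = 73/10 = 7.30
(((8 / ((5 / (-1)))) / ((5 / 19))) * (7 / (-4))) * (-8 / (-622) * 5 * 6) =6384 / 1555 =4.11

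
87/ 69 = 29/ 23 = 1.26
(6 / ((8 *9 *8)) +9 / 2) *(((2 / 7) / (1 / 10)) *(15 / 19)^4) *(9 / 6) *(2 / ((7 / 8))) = 109603125 / 6385729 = 17.16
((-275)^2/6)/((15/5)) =75625/18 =4201.39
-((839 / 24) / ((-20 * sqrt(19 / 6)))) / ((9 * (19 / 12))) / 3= 839 * sqrt(114) / 389880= 0.02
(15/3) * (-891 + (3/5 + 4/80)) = -17807/4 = -4451.75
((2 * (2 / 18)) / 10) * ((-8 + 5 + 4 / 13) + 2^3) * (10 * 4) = 184 / 39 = 4.72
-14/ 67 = -0.21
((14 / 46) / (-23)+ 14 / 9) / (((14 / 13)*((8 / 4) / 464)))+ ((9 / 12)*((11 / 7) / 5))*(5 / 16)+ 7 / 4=712577353 / 2132928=334.08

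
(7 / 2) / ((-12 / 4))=-7 / 6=-1.17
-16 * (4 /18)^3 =-128 /729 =-0.18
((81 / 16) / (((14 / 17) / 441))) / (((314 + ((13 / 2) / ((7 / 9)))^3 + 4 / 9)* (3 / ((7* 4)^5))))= 384078529191168 / 22180037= 17316406.15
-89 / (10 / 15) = -267 / 2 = -133.50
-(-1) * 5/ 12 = 5/ 12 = 0.42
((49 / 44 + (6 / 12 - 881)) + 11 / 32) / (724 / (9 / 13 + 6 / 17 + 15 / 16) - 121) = -2169364653 / 602530016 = -3.60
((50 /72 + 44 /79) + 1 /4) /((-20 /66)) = -4697 /948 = -4.95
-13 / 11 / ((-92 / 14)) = 91 / 506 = 0.18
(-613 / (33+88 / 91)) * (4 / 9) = -223132 / 27819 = -8.02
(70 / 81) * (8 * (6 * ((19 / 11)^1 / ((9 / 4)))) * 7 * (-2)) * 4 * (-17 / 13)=81034240 / 34749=2331.99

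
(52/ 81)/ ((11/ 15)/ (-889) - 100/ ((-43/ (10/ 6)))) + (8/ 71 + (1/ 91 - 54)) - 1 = -21207275127104/ 387625944069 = -54.71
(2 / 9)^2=4 / 81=0.05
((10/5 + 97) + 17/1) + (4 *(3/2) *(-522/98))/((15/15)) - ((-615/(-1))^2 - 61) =-18525918/49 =-378079.96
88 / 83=1.06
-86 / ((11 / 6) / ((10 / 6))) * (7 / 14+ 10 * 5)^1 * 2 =-7896.36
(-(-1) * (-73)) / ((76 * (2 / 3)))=-219 / 152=-1.44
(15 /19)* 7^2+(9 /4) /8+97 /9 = 272195 /5472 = 49.74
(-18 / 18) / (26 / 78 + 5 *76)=-3 / 1141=-0.00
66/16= 33/8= 4.12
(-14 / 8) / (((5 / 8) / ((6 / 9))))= -28 / 15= -1.87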